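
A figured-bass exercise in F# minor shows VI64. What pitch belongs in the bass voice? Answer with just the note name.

A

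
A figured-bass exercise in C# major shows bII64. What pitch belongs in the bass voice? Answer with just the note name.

A

bII in C# major has root D; the chord is D-F#-A.
The figure 64 means second inversion — the fifth is in the bass.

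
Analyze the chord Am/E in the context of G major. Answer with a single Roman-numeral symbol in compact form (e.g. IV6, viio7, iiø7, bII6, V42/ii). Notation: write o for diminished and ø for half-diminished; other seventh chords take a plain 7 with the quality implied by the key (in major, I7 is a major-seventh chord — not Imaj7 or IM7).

The pitches A-C-E form a minor triad rooted on A.
A is scale degree 2 in G major, and a minor triad on that degree is written ii.
With E in the bass the chord is in second inversion, so the figured bass is 64.

ii64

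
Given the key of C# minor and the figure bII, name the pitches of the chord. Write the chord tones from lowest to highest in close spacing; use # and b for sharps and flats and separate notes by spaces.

D F# A

Scale degree 2 in C# minor is D#; lowering it a half step gives D. bII is the Neapolitan chord — a major triad on the lowered second degree.
So the chord is D-F#-A, a major triad.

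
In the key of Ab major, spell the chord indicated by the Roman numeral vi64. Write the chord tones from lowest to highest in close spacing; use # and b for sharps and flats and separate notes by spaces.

C F Ab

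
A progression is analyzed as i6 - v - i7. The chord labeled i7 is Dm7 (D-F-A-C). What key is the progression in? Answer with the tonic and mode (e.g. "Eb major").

D minor

The chord Dm7 is a minor seventh chord rooted on D; its label is i7.
If D is scale degree 1 and the mode makes that degree carry a minor seventh chord, the tonic is D and the mode is minor.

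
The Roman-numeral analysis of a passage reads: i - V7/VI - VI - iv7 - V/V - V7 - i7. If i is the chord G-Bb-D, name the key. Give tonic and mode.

G minor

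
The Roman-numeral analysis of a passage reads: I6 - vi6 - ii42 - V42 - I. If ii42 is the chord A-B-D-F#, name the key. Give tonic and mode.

A major

The anchor chord is a minor seventh chord on B, labeled ii42.
If B is scale degree 2 and the mode makes that degree carry a minor seventh chord, the tonic is A and the mode is major.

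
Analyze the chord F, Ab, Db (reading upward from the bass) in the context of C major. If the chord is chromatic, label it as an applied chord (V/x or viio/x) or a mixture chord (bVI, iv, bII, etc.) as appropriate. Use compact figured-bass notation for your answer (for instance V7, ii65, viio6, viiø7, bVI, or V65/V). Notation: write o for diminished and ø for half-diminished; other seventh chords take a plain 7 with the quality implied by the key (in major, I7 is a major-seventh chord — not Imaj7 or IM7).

bII6

Stacked in thirds the chord is Db-F-Ab: a major triad on Db.
Db is the lowered second degree of C major (diatonic 2 would be D). This is the Neapolitan sixth — a major triad on the lowered second degree, here in its customary first inversion.
With F in the bass the chord is in first inversion, so the figured bass is 6.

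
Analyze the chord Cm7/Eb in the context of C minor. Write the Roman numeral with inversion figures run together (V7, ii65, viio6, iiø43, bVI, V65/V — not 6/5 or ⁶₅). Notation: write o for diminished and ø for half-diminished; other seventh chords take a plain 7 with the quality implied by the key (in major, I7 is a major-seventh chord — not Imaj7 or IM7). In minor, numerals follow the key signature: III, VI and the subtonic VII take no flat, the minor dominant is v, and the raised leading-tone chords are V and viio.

i65

The pitches C-Eb-G-Bb form a minor seventh chord rooted on C.
In C minor, C is the tonic; the diatonic minor seventh chord there is i7.
With Eb in the bass the chord is in first inversion, so the figured bass is 65.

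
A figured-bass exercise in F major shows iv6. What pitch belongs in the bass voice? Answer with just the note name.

iv in F major has root Bb; the chord is Bb-Db-F.
The figure 6 means first inversion — the third is in the bass.

Db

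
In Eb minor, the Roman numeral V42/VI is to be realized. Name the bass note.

Fb

The applied chord V42/VI is rooted on Gb: Gb-Bb-Db-Fb.
The figure 42 means third inversion — the seventh is in the bass.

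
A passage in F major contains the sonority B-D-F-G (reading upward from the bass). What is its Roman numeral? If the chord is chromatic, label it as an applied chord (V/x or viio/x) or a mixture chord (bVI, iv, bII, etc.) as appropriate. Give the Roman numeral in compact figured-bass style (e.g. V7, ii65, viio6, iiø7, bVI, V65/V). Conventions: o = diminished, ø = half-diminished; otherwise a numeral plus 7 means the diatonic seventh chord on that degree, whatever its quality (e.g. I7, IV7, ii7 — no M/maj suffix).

V65/V

Stacked in thirds the chord is G-B-D-F: a dominant seventh chord on G.
G is not a diatonic chord root with this quality in F major, but it lies a perfect fifth above C (V), so the chord functions as an applied dominant of V.
With B in the bass the chord is in first inversion, so the figured bass is 65.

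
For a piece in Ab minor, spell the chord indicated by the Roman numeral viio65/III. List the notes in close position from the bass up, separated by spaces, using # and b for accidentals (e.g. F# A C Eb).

The slash marks an applied leading-tone chord: viio of III. In Ab minor, III is Cb, so the leading tone to it is Bb, a half step below.
Building a fully diminished seventh chord on Bb gives Bb-Db-Fb-Abb.
The figured bass 65 indicates first inversion, placing the third (Db) in the bass: Db-Fb-Abb-Bb.

Db Fb Abb Bb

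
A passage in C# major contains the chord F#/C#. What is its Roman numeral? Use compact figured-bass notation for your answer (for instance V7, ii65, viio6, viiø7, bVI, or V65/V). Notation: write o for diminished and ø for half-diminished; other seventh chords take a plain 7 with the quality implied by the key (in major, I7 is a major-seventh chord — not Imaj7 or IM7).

The pitches F#-A#-C# form a major triad rooted on F#.
F# is scale degree 4 in C# major, and a major triad on that degree is written IV.
With C# in the bass the chord is in second inversion, so the figured bass is 64.

IV64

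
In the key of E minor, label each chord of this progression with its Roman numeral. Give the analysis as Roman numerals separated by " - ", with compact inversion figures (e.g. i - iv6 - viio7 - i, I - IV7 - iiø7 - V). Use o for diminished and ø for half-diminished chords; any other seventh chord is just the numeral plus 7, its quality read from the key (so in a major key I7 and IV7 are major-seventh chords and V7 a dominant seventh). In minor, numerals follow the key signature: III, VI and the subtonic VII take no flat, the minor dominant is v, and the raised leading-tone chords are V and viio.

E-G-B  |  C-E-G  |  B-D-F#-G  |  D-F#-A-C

i - VI - III65 - VII7

E-G-B has root E, degree 1 in E minor, so i.
C-E-G has root C, degree 6 in E minor, so VI.
B-D-F#-G: major seventh chord on G = scale degree 3 → III65.
D-F#-A-C: dominant seventh chord on D = scale degree 7 → VII7.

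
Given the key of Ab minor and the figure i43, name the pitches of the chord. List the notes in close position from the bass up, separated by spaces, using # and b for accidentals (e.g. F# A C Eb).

Eb Gb Ab Cb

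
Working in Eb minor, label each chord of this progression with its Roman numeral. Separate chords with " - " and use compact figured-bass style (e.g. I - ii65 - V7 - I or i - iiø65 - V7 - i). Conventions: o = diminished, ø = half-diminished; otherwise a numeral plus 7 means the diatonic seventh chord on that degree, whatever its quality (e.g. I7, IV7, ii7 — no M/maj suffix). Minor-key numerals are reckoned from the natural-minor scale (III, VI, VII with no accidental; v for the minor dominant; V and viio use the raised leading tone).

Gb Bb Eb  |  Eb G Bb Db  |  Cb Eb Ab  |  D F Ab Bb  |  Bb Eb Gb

i6 - V7/iv - iv6 - V65 - i64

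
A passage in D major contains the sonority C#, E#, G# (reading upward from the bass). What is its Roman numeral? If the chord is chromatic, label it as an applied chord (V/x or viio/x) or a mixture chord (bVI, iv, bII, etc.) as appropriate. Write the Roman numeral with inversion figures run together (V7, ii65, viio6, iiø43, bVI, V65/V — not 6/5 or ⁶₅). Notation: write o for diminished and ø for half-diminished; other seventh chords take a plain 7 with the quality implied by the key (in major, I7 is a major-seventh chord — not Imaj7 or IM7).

The pitches C#-E#-G# form a major triad rooted on C#.
C# is not a diatonic chord root with this quality in D major, but it lies a perfect fifth above F# (iii), so the chord functions as an applied dominant of iii.

V/iii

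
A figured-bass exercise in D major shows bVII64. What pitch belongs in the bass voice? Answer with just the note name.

bVII in D major has root C; the chord is C-E-G.
The figure 64 means second inversion — the fifth is in the bass.

G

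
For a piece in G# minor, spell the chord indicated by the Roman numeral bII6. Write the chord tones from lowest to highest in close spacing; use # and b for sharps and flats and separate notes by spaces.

C# E A

Scale degree 2 in G# minor is A#; lowering it a half step gives A. bII6 is the Neapolitan sixth — a major triad on the lowered second degree, here in its customary first inversion.
So the chord is A-C#-E, a major triad.
With the 6 figure the chord is in first inversion; from the bass C# upward in close position it reads C#-E-A.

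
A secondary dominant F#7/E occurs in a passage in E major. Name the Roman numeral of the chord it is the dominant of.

The chord is a dominant seventh chord on F#.
A dominant resolves down a perfect fifth: F# → B. In E major, B is scale degree 5, i.e. V.

V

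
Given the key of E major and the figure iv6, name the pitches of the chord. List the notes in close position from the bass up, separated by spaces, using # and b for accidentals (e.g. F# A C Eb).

C E A

iv6 is the minor subdominant, borrowed from the parallel minor. In E major that root is A.
So the chord is A-C-E.
The figured bass 6 indicates first inversion, placing the third (C) in the bass: C-E-A.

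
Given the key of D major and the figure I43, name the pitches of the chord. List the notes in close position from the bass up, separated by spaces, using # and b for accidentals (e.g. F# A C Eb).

A C# D F#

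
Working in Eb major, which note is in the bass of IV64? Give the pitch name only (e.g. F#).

Eb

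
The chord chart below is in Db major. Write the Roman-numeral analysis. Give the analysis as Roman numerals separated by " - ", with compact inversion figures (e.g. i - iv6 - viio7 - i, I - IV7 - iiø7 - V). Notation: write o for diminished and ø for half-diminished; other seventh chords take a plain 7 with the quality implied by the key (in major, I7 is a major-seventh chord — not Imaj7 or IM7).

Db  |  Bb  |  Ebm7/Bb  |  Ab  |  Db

I - V/ii - ii43 - V - I

Db has root Db, degree 1 in Db major, so I.
Bb: chromatic; Bb is V of ii, so V/ii.
Ebm7/Bb: minor seventh chord on Eb = scale degree 2 → ii43.
Ab: major triad on Ab = scale degree 5 → V.
Db: major triad on Db = scale degree 1 → I.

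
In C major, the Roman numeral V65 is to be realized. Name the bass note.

B

V in C major has root G; the chord is G-B-D-F.
The figure 65 means first inversion — the third is in the bass.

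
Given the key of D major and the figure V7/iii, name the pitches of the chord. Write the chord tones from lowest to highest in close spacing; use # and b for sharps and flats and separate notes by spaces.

C# E# G# B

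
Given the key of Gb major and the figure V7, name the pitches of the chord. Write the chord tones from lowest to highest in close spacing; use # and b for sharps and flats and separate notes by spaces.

Db F Ab Cb

In Gb major, scale degree 5 is Db, and the diatonic chord built there is a dominant seventh chord.
Stacking thirds from Db gives Db-F-Ab-Cb.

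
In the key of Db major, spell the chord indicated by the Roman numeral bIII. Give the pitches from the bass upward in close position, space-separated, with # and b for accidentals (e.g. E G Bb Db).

Fb Ab Cb

Scale degree 3 in Db major is F; lowering it a half step gives Fb. bIII is a major triad on the lowered third degree, borrowed from the parallel minor.
So the chord is Fb-Ab-Cb, a major triad.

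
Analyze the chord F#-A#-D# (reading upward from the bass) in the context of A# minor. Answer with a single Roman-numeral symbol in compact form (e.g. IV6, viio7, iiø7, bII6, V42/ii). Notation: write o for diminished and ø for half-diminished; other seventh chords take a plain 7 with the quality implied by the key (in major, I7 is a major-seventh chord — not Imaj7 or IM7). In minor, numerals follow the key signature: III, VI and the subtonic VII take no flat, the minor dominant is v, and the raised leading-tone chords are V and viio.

iv6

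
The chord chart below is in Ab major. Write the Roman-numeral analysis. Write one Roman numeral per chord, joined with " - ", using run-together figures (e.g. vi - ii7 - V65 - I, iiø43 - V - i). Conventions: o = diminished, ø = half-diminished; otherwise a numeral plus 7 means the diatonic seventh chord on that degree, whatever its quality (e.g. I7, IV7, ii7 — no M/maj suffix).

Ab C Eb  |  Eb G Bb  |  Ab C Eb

I - V - I

Ab-C-Eb has root Ab, degree 1 in Ab major, so I.
Eb-G-Bb: root Eb is the dominant; major triad there is V.
Ab-C-Eb: major triad on Ab = scale degree 1 → I.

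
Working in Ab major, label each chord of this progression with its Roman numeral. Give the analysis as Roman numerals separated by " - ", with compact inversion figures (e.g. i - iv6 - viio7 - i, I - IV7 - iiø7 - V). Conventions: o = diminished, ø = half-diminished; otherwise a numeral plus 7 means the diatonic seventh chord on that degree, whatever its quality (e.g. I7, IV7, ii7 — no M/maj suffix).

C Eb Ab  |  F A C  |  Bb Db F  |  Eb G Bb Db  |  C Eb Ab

C-Eb-Ab has root Ab, degree 1 in Ab major, so I6.
F-A-C is the secondary dominant of ii (major triad on F): V/ii.
Bb-Db-F has root Bb, degree 2 in Ab major, so ii.
Eb-G-Bb-Db has root Eb, degree 5 in Ab major, so V7.
C-Eb-Ab: major triad on Ab = scale degree 1 → I6.

I6 - V/ii - ii - V7 - I6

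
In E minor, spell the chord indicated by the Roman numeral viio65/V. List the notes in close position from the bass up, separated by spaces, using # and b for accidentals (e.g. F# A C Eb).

C# E G A#

The slash marks an applied leading-tone chord: viio of V. In E minor, V is B, so the leading tone to it is A#, a half step below.
Building a fully diminished seventh chord on A# gives A#-C#-E-G.
The figured bass 65 indicates first inversion, placing the third (C#) in the bass: C#-E-G-A#.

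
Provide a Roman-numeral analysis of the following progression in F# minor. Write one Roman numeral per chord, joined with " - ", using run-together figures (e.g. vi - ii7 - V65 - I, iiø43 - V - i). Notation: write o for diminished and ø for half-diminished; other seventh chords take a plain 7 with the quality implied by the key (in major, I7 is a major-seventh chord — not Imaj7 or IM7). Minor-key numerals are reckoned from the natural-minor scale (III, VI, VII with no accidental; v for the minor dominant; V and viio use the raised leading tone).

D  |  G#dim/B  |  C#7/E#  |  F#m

D: root D is the submediant; major triad there is VI.
G#dim/B: root G# is the supertonic; diminished triad there is iio6.
C#7/E#: root C# is the dominant; dominant seventh chord there is V65.
F#m has root F#, degree 1 in F# minor, so i.

VI - iio6 - V65 - i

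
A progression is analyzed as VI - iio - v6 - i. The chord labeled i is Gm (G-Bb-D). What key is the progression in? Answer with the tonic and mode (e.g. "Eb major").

G minor

The chord Gm is a minor triad rooted on G; its label is i.
If G is scale degree 1 and the mode makes that degree carry a minor triad, the tonic is G and the mode is minor.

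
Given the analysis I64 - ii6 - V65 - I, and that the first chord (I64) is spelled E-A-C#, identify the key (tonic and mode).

A major

The chord A/E is a major triad rooted on A; its label is I64.
If A is scale degree 1 and the mode makes that degree carry a major triad, the tonic is A and the mode is major.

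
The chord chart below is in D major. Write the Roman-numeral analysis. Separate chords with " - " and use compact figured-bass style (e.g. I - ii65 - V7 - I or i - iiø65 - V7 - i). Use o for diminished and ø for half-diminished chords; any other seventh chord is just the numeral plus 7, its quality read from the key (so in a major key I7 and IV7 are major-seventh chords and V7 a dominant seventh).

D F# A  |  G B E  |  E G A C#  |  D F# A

D-F#-A: root D is the tonic; major triad there is I.
G-B-E: root E is the supertonic; minor triad there is ii6.
E-G-A-C# has root A, degree 5 in D major, so V43.
D-F#-A: root D is the tonic; major triad there is I.

I - ii6 - V43 - I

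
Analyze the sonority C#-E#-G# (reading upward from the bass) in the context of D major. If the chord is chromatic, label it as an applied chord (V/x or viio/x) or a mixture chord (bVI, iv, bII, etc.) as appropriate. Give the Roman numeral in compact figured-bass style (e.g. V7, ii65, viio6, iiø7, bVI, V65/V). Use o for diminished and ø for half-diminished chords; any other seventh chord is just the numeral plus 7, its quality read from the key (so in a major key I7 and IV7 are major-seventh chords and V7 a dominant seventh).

The pitches C#-E#-G# form a major triad rooted on C#.
C# is not a diatonic chord root with this quality in D major, but it lies a perfect fifth above F# (iii), so the chord functions as an applied dominant of iii.

V/iii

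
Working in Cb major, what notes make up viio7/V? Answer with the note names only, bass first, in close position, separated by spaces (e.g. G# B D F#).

F Ab Cb Ebb

The slash marks an applied leading-tone chord: viio of V. In Cb major, V is Gb, so the leading tone to it is F, a half step below.
Building a fully diminished seventh chord on F gives F-Ab-Cb-Ebb.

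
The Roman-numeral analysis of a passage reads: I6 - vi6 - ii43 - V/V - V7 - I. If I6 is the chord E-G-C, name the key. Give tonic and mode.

C major

I6 is given as E-G-C — a major triad with root C.
If C is scale degree 1 and the mode makes that degree carry a major triad, the tonic is C and the mode is major.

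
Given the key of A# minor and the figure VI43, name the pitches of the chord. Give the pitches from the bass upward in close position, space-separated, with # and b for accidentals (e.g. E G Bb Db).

C# E# F# A#

The numeral's case and figure indicate a major seventh chord. In A# minor its root, the sixth degree, is F#.
Stacking thirds from F# gives F#-A#-C#-E#.
The figured bass 43 indicates second inversion, placing the fifth (C#) in the bass: C#-E#-F#-A#.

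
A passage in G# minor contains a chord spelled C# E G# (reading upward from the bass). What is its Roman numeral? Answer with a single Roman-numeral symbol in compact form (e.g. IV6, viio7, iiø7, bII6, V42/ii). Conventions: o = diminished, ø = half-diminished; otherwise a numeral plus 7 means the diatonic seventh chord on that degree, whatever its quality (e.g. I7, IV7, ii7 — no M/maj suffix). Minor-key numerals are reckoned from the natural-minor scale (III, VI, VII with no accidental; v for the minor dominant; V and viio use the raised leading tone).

The pitches C#-E-G# form a minor triad rooted on C#.
C# is scale degree 4 in G# minor, and a minor triad on that degree is written iv.

iv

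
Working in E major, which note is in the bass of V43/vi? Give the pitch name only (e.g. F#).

D#

The applied chord V43/vi is rooted on G#: G#-B#-D#-F#.
The figure 43 means second inversion — the fifth is in the bass.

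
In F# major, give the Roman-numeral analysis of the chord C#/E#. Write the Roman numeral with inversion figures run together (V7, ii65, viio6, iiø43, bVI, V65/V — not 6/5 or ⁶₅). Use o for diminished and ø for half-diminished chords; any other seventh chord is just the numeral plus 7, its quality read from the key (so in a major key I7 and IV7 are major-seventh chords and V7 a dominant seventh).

V6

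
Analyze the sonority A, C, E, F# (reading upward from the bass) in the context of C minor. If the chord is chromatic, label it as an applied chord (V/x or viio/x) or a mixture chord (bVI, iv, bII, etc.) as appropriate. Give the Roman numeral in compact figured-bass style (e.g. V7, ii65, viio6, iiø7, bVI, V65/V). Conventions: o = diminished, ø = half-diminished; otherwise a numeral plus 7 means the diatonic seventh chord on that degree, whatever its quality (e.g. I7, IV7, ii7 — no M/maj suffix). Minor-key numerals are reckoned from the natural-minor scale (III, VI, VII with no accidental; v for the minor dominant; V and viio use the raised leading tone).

The pitches F#-A-C-E form a half-diminished seventh chord rooted on F#.
F# sits a half step below G (V in C minor); a diminished chord there is the applied leading-tone chord of V.
With A in the bass the chord is in first inversion, so the figured bass is 65.

viiø65/V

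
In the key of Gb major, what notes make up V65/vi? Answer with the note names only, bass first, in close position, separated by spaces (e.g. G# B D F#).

D F Ab Bb

V65/vi is a secondary dominant — the dominant seventh of vi. vi in Gb major is Eb, so the applied chord's root is Bb, a perfect fifth above.
Building a dominant seventh chord on Bb gives Bb-D-F-Ab.
The figured bass 65 indicates first inversion, placing the third (D) in the bass: D-F-Ab-Bb.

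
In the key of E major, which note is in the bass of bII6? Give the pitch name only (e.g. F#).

A

bII in E major has root F; the chord is F-A-C.
The figure 6 means first inversion — the third is in the bass.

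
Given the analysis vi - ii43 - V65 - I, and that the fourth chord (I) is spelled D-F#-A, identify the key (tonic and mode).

D major

I is given as D-F#-A — a major triad with root D.
If D is scale degree 1 and the mode makes that degree carry a major triad, the tonic is D and the mode is major.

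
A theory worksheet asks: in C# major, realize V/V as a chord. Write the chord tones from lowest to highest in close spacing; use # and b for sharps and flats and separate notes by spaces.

D# F## A#

The slash means an applied dominant: we want the dominant of V. In C# major, V is G# major, and its dominant is built on D#.
Building a major triad on D# gives D#-F##-A#.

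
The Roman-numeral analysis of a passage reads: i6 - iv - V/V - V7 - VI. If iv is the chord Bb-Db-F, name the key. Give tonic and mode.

The anchor chord is a minor triad on Bb, labeled iv.
Counting down 3 scale steps from Bb places the tonic on F; a minor triad on degree 4 is diatonic only in minor.

F minor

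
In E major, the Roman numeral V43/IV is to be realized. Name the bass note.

B

The applied chord V43/IV is rooted on E: E-G#-B-D.
The figure 43 means second inversion — the fifth is in the bass.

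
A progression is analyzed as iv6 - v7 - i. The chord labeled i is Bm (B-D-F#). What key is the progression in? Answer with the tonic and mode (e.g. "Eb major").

B minor

i is given as B-D-F# — a minor triad with root B.
If B is scale degree 1 and the mode makes that degree carry a minor triad, the tonic is B and the mode is minor.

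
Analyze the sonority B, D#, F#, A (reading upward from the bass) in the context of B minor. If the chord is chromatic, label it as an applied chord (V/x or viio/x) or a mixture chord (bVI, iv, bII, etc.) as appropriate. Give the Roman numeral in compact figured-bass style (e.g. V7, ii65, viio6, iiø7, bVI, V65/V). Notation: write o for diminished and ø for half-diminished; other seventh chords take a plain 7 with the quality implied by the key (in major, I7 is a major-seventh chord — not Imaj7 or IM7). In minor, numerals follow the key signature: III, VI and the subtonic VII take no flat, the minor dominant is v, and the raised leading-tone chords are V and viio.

V7/iv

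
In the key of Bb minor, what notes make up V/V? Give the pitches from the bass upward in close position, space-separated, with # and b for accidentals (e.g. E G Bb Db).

C E G

V/V is a secondary dominant — the dominant triad of V. V in Bb minor is F, so the applied chord's root is C, a perfect fifth above.
Building a major triad on C gives C-E-G.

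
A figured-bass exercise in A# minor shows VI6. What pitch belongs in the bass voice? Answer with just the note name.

A#

VI in A# minor has root F#; the chord is F#-A#-C#.
The figure 6 means first inversion — the third is in the bass.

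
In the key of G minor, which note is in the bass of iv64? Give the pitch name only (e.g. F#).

G

iv in G minor has root C; the chord is C-Eb-G.
The figure 64 means second inversion — the fifth is in the bass.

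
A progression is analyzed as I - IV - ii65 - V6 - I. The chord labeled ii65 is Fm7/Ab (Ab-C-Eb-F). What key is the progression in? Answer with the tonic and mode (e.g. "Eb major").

Eb major

ii65 is given as Ab-C-Eb-F — a minor seventh chord with root F.
ii65 on F implies F is the supertonic; that puts the tonic at Eb, and the lowercase numeral fits major mode.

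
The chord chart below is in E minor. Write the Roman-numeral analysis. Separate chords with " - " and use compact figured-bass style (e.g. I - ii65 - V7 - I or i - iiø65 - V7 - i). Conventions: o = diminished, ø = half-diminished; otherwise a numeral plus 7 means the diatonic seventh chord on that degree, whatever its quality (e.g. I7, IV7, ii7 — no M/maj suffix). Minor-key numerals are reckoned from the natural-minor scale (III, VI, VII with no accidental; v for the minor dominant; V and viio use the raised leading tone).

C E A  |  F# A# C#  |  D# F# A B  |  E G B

iv6 - V/V - V65 - i

C-E-A: root A is the subdominant; minor triad there is iv6.
F#-A#-C#: a major triad on F#, the applied dominant of V → V/V.
D#-F#-A-B has root B, degree 5 in E minor, so V65.
E-G-B has root E, degree 1 in E minor, so i.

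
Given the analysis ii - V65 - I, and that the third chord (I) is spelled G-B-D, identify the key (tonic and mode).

G major

The chord G is a major triad rooted on G; its label is I.
If G is scale degree 1 and the mode makes that degree carry a major triad, the tonic is G and the mode is major.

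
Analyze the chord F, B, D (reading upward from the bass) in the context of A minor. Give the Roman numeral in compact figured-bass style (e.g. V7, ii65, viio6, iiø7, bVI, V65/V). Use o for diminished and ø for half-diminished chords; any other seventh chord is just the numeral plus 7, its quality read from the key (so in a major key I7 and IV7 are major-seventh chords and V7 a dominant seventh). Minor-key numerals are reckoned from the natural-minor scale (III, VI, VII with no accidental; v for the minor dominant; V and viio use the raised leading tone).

iio64

Stacked in thirds the chord is B-D-F: a diminished triad on B.
In A minor, B is the supertonic; the diatonic diminished triad there is iio.
With F in the bass the chord is in second inversion, so the figured bass is 64.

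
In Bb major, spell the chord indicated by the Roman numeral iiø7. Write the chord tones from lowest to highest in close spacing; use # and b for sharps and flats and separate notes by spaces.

Scale degree 2 in Bb major is C; here the chord built on it is altered to a half-diminished seventh chord. iiø7 is the half-diminished supertonic seventh, borrowed from the parallel minor.
So the chord is C-Eb-Gb-Bb.

C Eb Gb Bb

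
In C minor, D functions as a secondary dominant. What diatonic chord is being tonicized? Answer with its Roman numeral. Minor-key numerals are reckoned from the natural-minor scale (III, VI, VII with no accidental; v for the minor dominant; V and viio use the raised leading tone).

V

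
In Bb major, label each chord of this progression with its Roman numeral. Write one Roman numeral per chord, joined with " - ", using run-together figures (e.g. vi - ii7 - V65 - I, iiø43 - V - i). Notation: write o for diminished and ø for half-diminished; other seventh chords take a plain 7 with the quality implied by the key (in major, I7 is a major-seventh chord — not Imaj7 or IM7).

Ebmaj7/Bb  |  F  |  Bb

IV43 - V - I

Ebmaj7/Bb: major seventh chord on Eb = scale degree 4 → IV43.
F: major triad on F = scale degree 5 → V.
Bb: major triad on Bb = scale degree 1 → I.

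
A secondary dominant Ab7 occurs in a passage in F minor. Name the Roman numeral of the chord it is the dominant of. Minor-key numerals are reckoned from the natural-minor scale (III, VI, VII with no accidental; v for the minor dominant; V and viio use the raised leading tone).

The chord is a dominant seventh chord on Ab.
A dominant resolves down a perfect fifth: Ab → Db. In F minor, Db is scale degree 6, i.e. VI.

VI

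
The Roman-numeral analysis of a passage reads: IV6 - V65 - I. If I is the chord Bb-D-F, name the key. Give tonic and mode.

The anchor chord is a major triad on Bb, labeled I.
If Bb is scale degree 1 and the mode makes that degree carry a major triad, the tonic is Bb and the mode is major.

Bb major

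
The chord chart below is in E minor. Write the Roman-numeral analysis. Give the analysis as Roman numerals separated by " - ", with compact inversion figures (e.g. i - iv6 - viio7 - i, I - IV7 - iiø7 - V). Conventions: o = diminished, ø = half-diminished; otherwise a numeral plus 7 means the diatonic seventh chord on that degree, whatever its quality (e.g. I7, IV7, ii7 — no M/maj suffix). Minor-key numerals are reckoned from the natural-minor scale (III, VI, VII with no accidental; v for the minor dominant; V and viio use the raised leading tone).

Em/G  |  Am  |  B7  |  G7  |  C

Em/G: minor triad on E = scale degree 1 → i6.
Am: root A is the subdominant; minor triad there is iv.
B7: root B is the dominant; dominant seventh chord there is V7.
G7: a dominant seventh chord on G, the applied dominant of VI → V7/VI.
C has root C, degree 6 in E minor, so VI.

i6 - iv - V7 - V7/VI - VI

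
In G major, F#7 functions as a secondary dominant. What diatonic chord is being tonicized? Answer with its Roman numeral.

The chord is a dominant seventh chord on F#.
A dominant resolves down a perfect fifth: F# → B. In G major, B is scale degree 3, i.e. iii.

iii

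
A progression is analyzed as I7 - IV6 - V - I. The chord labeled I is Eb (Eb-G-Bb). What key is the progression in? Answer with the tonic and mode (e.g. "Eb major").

Eb major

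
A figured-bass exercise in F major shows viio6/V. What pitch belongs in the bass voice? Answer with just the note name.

D

The applied chord viio6/V is rooted on B: B-D-F.
The figure 6 means first inversion — the third is in the bass.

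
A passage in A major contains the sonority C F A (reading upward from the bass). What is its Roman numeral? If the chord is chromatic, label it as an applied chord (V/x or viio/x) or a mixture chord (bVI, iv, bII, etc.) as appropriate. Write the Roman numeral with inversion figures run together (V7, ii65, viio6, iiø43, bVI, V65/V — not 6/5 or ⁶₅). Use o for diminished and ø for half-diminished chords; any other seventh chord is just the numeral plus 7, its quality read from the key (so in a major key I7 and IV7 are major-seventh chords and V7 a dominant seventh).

bVI64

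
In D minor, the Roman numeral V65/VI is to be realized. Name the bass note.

The applied chord V65/VI is rooted on F: F-A-C-Eb.
The figure 65 means first inversion — the third is in the bass.

A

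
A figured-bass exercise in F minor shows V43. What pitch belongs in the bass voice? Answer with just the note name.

G

V in F minor has root C; the chord is C-E-G-Bb.
The figure 43 means second inversion — the fifth is in the bass.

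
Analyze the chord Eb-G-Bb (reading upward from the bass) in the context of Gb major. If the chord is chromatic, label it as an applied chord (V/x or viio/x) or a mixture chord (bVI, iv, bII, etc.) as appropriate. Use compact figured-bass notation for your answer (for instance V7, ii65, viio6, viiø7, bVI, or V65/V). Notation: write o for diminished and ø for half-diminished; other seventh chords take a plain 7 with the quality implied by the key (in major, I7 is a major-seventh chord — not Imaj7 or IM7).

V/ii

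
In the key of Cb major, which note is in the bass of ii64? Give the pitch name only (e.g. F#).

ii in Cb major has root Db; the chord is Db-Fb-Ab.
The figure 64 means second inversion — the fifth is in the bass.

Ab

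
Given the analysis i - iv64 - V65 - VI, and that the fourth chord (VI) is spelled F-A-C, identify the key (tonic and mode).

A minor

The chord F is a major triad rooted on F; its label is VI.
Counting down 5 scale steps from F places the tonic on A; a major triad on degree 6 is diatonic only in minor.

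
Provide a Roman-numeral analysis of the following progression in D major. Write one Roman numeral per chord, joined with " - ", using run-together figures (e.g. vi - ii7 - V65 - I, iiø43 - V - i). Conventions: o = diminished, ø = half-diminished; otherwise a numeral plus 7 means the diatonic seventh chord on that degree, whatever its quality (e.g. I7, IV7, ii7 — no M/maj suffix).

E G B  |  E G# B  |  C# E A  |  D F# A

ii - V/V - V6 - I

E-G-B: minor triad on E = scale degree 2 → ii.
E-G#-B: chromatic; E is V of V, so V/V.
C#-E-A: major triad on A = scale degree 5 → V6.
D-F#-A: root D is the tonic; major triad there is I.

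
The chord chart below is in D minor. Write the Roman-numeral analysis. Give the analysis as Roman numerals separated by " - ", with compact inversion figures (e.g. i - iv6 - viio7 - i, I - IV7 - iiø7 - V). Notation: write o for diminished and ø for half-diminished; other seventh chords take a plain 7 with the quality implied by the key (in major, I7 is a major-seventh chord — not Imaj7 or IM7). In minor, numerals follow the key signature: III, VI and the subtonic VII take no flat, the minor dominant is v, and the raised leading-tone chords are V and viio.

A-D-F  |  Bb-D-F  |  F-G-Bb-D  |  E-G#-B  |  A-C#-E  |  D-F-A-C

A-D-F: root D is the tonic; minor triad there is i64.
Bb-D-F: major triad on Bb = scale degree 6 → VI.
F-G-Bb-D: root G is the subdominant; minor seventh chord there is iv42.
E-G#-B: a major triad on E, the applied dominant of V → V/V.
A-C#-E: major triad on A = scale degree 5 → V.
D-F-A-C: minor seventh chord on D = scale degree 1 → i7.

i64 - VI - iv42 - V/V - V - i7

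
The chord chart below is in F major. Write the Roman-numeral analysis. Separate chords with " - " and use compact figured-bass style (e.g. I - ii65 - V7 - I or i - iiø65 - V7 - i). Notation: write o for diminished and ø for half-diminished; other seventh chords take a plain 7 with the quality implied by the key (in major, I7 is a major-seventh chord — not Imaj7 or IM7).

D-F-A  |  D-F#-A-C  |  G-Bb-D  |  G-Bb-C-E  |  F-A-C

vi - V7/ii - ii - V43 - I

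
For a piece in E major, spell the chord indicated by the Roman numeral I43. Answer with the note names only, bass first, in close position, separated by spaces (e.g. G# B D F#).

B D# E G#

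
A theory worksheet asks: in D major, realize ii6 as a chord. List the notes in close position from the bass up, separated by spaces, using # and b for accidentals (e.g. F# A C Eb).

G B E

The numeral's case and figure indicate a minor triad. In D major its root, the supertonic, is E.
That chord is spelled E-G-B.
With the 6 figure the chord is in first inversion; from the bass G upward in close position it reads G-B-E.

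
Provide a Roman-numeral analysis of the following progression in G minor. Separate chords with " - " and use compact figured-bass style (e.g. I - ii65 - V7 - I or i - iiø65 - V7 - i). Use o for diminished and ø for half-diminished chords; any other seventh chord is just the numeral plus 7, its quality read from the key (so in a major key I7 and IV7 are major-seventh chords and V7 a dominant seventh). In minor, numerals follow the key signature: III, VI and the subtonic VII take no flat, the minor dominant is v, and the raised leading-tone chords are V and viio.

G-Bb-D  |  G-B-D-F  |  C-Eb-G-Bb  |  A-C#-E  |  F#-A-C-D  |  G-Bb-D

i - V7/iv - iv7 - V/V - V65 - i

G-Bb-D has root G, degree 1 in G minor, so i.
G-B-D-F is the secondary dominant of iv (dominant seventh chord on G): V7/iv.
C-Eb-G-Bb: root C is the subdominant; minor seventh chord there is iv7.
A-C#-E: a major triad on A, the applied dominant of V → V/V.
F#-A-C-D: root D is the dominant; dominant seventh chord there is V65.
G-Bb-D has root G, degree 1 in G minor, so i.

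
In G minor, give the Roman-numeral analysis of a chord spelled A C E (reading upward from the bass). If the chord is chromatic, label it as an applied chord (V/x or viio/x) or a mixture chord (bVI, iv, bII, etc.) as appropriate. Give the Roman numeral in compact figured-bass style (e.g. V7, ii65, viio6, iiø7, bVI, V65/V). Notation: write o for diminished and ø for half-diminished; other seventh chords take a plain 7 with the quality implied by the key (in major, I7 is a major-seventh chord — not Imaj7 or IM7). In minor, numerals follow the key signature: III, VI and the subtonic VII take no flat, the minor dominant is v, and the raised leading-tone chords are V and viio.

The pitches A-C-E form a minor triad rooted on A.
A is the second degree of G minor. This is the minor supertonic, borrowed from the parallel major (the Dorian ii).

ii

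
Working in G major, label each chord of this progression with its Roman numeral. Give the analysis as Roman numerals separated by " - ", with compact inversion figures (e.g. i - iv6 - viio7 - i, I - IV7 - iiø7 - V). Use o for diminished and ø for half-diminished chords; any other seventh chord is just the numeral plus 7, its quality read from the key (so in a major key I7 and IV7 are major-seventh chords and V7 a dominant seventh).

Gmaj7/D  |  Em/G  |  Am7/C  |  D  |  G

Gmaj7/D has root G, degree 1 in G major, so I43.
Em/G has root E, degree 6 in G major, so vi6.
Am7/C has root A, degree 2 in G major, so ii65.
D: major triad on D = scale degree 5 → V.
G: root G is the tonic; major triad there is I.

I43 - vi6 - ii65 - V - I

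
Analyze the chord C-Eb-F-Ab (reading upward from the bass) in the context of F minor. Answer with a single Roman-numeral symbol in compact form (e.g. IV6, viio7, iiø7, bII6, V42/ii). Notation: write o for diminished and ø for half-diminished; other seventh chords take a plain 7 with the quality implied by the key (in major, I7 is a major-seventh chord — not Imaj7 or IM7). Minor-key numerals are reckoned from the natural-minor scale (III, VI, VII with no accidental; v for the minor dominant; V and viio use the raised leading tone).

i43

The pitches F-Ab-C-Eb form a minor seventh chord rooted on F.
In F minor, F is the tonic; the diatonic minor seventh chord there is i7.
With C in the bass the chord is in second inversion, so the figured bass is 43.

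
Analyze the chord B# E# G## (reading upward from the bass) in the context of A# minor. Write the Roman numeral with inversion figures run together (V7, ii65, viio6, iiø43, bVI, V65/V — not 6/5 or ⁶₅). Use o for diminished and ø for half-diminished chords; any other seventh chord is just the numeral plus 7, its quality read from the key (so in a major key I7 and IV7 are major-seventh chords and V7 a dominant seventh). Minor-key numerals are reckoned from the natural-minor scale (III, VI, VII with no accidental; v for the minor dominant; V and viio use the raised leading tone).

The pitches E#-G##-B# form a major triad rooted on E#.
E# is scale degree 5 in A# minor, and a major triad on that degree is written V.
With B# in the bass the chord is in second inversion, so the figured bass is 64.

V64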